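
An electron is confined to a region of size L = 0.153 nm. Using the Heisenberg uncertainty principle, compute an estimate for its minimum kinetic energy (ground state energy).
406.893 meV

Using the uncertainty principle to estimate ground state energy:

1. The position uncertainty is approximately the confinement size:
   Δx ≈ L = 1.530e-10 m

2. From ΔxΔp ≥ ℏ/2, the minimum momentum uncertainty is:
   Δp ≈ ℏ/(2L) = 3.446e-25 kg·m/s

3. The kinetic energy is approximately:
   KE ≈ (Δp)²/(2m) = (3.446e-25)²/(2 × 9.109e-31 kg)
   KE ≈ 6.519e-20 J = 406.893 meV

This is an order-of-magnitude estimate of the ground state energy.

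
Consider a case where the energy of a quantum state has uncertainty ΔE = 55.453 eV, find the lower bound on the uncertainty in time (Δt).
5.935 as

Using the energy-time uncertainty principle:
ΔEΔt ≥ ℏ/2

The minimum uncertainty in time is:
Δt_min = ℏ/(2ΔE)
Δt_min = (1.055e-34 J·s) / (2 × 8.885e-18 J)
Δt_min = 5.935e-18 s = 5.935 as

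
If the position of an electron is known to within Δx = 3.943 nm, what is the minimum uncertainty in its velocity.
14.680 km/s

Using the Heisenberg uncertainty principle and Δp = mΔv:
ΔxΔp ≥ ℏ/2
Δx(mΔv) ≥ ℏ/2

The minimum uncertainty in velocity is:
Δv_min = ℏ/(2mΔx)
Δv_min = (1.055e-34 J·s) / (2 × 9.109e-31 kg × 3.943e-09 m)
Δv_min = 1.468e+04 m/s = 14.680 km/s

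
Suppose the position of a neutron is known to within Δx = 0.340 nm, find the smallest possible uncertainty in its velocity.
92.592 m/s

Using the Heisenberg uncertainty principle and Δp = mΔv:
ΔxΔp ≥ ℏ/2
Δx(mΔv) ≥ ℏ/2

The minimum uncertainty in velocity is:
Δv_min = ℏ/(2mΔx)
Δv_min = (1.055e-34 J·s) / (2 × 1.675e-27 kg × 3.400e-10 m)
Δv_min = 9.259e+01 m/s = 92.592 m/s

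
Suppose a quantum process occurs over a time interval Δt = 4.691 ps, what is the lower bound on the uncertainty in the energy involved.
70.157 μeV

Using the energy-time uncertainty principle:
ΔEΔt ≥ ℏ/2

The minimum uncertainty in energy is:
ΔE_min = ℏ/(2Δt)
ΔE_min = (1.055e-34 J·s) / (2 × 4.691e-12 s)
ΔE_min = 1.124e-23 J = 70.157 μeV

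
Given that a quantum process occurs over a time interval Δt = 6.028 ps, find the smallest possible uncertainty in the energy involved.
54.596 μeV

Using the energy-time uncertainty principle:
ΔEΔt ≥ ℏ/2

The minimum uncertainty in energy is:
ΔE_min = ℏ/(2Δt)
ΔE_min = (1.055e-34 J·s) / (2 × 6.028e-12 s)
ΔE_min = 8.747e-24 J = 54.596 μeV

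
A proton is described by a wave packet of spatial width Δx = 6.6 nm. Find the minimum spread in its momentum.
7.989 × 10^-27 kg·m/s

For a wave packet, the spatial width Δx and momentum spread Δp are related by the uncertainty principle:
ΔxΔp ≥ ℏ/2

The minimum momentum spread is:
Δp_min = ℏ/(2Δx)
Δp_min = (1.055e-34 J·s) / (2 × 6.600e-09 m)
Δp_min = 7.989e-27 kg·m/s

A wave packet cannot have both a well-defined position and well-defined momentum.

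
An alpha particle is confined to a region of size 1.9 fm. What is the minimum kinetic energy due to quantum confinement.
361.720 keV

Using the uncertainty principle:

1. Position uncertainty: Δx ≈ 1.900e-15 m
2. Minimum momentum uncertainty: Δp = ℏ/(2Δx) = 2.775e-20 kg·m/s
3. Minimum kinetic energy:
   KE = (Δp)²/(2m) = (2.775e-20)²/(2 × 6.645e-27 kg)
   KE = 5.795e-14 J = 361.720 keV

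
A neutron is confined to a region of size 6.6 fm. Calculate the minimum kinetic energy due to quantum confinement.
118.924 keV

Using the uncertainty principle:

1. Position uncertainty: Δx ≈ 6.600e-15 m
2. Minimum momentum uncertainty: Δp = ℏ/(2Δx) = 7.989e-21 kg·m/s
3. Minimum kinetic energy:
   KE = (Δp)²/(2m) = (7.989e-21)²/(2 × 1.675e-27 kg)
   KE = 1.905e-14 J = 118.924 keV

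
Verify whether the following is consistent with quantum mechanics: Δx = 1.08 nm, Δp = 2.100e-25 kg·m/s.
Yes, it satisfies the uncertainty principle.

Calculate the product ΔxΔp:
ΔxΔp = (1.080e-09 m) × (2.100e-25 kg·m/s)
ΔxΔp = 2.268e-34 J·s

Compare to the minimum allowed value ℏ/2:
ℏ/2 = 5.273e-35 J·s

Since ΔxΔp = 2.268e-34 J·s ≥ 5.273e-35 J·s = ℏ/2,
the measurement satisfies the uncertainty principle.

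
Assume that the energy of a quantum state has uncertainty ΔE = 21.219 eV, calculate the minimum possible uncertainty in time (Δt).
15.510 as

Using the energy-time uncertainty principle:
ΔEΔt ≥ ℏ/2

The minimum uncertainty in time is:
Δt_min = ℏ/(2ΔE)
Δt_min = (1.055e-34 J·s) / (2 × 3.400e-18 J)
Δt_min = 1.551e-17 s = 15.510 as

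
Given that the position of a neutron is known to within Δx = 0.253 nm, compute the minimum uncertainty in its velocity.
124.431 m/s

Using the Heisenberg uncertainty principle and Δp = mΔv:
ΔxΔp ≥ ℏ/2
Δx(mΔv) ≥ ℏ/2

The minimum uncertainty in velocity is:
Δv_min = ℏ/(2mΔx)
Δv_min = (1.055e-34 J·s) / (2 × 1.675e-27 kg × 2.530e-10 m)
Δv_min = 1.244e+02 m/s = 124.431 m/s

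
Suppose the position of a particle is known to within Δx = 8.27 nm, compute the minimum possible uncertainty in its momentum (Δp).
6.376 × 10^-27 kg·m/s

Using the Heisenberg uncertainty principle:
ΔxΔp ≥ ℏ/2

The minimum uncertainty in momentum is:
Δp_min = ℏ/(2Δx)
Δp_min = (1.055e-34 J·s) / (2 × 8.270e-09 m)
Δp_min = 6.376e-27 kg·m/s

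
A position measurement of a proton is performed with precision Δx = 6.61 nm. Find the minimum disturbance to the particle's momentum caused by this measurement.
7.977 × 10^-27 kg·m/s

The uncertainty principle implies that measuring position disturbs momentum:
ΔxΔp ≥ ℏ/2

When we measure position with precision Δx, we necessarily introduce a momentum uncertainty:
Δp ≥ ℏ/(2Δx)
Δp_min = (1.055e-34 J·s) / (2 × 6.610e-09 m)
Δp_min = 7.977e-27 kg·m/s

The more precisely we measure position, the greater the momentum disturbance.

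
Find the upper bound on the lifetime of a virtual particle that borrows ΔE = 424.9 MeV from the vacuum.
7.745 × 10^-25 s

Using the energy-time uncertainty principle:
ΔEΔt ≥ ℏ/2

For a virtual particle borrowing energy ΔE, the maximum lifetime is:
Δt_max = ℏ/(2ΔE)

Converting energy:
ΔE = 424.9 MeV = 6.808e-11 J

Δt_max = (1.055e-34 J·s) / (2 × 6.808e-11 J)
Δt_max = 7.745e-25 s = 7.745 × 10^-25 s

Virtual particles with higher borrowed energy exist for shorter times.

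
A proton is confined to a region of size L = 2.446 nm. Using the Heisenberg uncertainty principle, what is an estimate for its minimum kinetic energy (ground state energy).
867.044 neV

Using the uncertainty principle to estimate ground state energy:

1. The position uncertainty is approximately the confinement size:
   Δx ≈ L = 2.446e-09 m

2. From ΔxΔp ≥ ℏ/2, the minimum momentum uncertainty is:
   Δp ≈ ℏ/(2L) = 2.156e-26 kg·m/s

3. The kinetic energy is approximately:
   KE ≈ (Δp)²/(2m) = (2.156e-26)²/(2 × 1.673e-27 kg)
   KE ≈ 1.389e-25 J = 867.044 neV

This is an order-of-magnitude estimate of the ground state energy.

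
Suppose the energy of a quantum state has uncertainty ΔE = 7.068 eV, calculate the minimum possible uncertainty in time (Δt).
46.563 as

Using the energy-time uncertainty principle:
ΔEΔt ≥ ℏ/2

The minimum uncertainty in time is:
Δt_min = ℏ/(2ΔE)
Δt_min = (1.055e-34 J·s) / (2 × 1.132e-18 J)
Δt_min = 4.656e-17 s = 46.563 as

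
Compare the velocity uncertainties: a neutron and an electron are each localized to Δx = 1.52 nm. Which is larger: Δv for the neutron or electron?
The electron has the larger minimum velocity uncertainty, by a ratio of 1838.7.

For both particles, Δp_min = ℏ/(2Δx) = 3.469e-26 kg·m/s (same for both).

The velocity uncertainty is Δv = Δp/m:
- neutron: Δv = 3.469e-26 / 1.675e-27 = 2.071e+01 m/s = 20.711 m/s
- electron: Δv = 3.469e-26 / 9.109e-31 = 3.808e+04 m/s = 38.081 km/s

Ratio: 3.808e+04 / 2.071e+01 = 1838.7

The lighter particle has larger velocity uncertainty because Δv ∝ 1/m.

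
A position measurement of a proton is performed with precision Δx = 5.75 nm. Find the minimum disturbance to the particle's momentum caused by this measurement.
9.170 × 10^-27 kg·m/s

The uncertainty principle implies that measuring position disturbs momentum:
ΔxΔp ≥ ℏ/2

When we measure position with precision Δx, we necessarily introduce a momentum uncertainty:
Δp ≥ ℏ/(2Δx)
Δp_min = (1.055e-34 J·s) / (2 × 5.750e-09 m)
Δp_min = 9.170e-27 kg·m/s

The more precisely we measure position, the greater the momentum disturbance.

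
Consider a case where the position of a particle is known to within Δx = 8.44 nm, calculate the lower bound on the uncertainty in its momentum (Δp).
6.247 × 10^-27 kg·m/s

Using the Heisenberg uncertainty principle:
ΔxΔp ≥ ℏ/2

The minimum uncertainty in momentum is:
Δp_min = ℏ/(2Δx)
Δp_min = (1.055e-34 J·s) / (2 × 8.440e-09 m)
Δp_min = 6.247e-27 kg·m/s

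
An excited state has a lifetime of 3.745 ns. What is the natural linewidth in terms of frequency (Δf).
21.249 MHz

Using the energy-time uncertainty principle and E = hf:
ΔEΔt ≥ ℏ/2
hΔf·Δt ≥ ℏ/2

The minimum frequency uncertainty is:
Δf = ℏ/(2hτ) = 1/(4πτ)
Δf = 1/(4π × 3.745e-09 s)
Δf = 2.125e+07 Hz = 21.249 MHz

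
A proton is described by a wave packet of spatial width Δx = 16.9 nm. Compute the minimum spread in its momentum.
3.120 × 10^-27 kg·m/s

For a wave packet, the spatial width Δx and momentum spread Δp are related by the uncertainty principle:
ΔxΔp ≥ ℏ/2

The minimum momentum spread is:
Δp_min = ℏ/(2Δx)
Δp_min = (1.055e-34 J·s) / (2 × 1.690e-08 m)
Δp_min = 3.120e-27 kg·m/s

A wave packet cannot have both a well-defined position and well-defined momentum.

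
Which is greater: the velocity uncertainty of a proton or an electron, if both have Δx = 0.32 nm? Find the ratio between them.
The electron has the larger minimum velocity uncertainty, by a ratio of 1836.2.

For both particles, Δp_min = ℏ/(2Δx) = 1.648e-25 kg·m/s (same for both).

The velocity uncertainty is Δv = Δp/m:
- proton: Δv = 1.648e-25 / 1.673e-27 = 9.851e+01 m/s = 98.514 m/s
- electron: Δv = 1.648e-25 / 9.109e-31 = 1.809e+05 m/s = 180.887 km/s

Ratio: 1.809e+05 / 9.851e+01 = 1836.2

The lighter particle has larger velocity uncertainty because Δv ∝ 1/m.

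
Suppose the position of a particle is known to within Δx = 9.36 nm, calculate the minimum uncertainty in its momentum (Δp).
5.633 × 10^-27 kg·m/s

Using the Heisenberg uncertainty principle:
ΔxΔp ≥ ℏ/2

The minimum uncertainty in momentum is:
Δp_min = ℏ/(2Δx)
Δp_min = (1.055e-34 J·s) / (2 × 9.360e-09 m)
Δp_min = 5.633e-27 kg·m/s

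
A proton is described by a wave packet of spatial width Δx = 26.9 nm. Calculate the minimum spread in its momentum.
1.960 × 10^-27 kg·m/s

For a wave packet, the spatial width Δx and momentum spread Δp are related by the uncertainty principle:
ΔxΔp ≥ ℏ/2

The minimum momentum spread is:
Δp_min = ℏ/(2Δx)
Δp_min = (1.055e-34 J·s) / (2 × 2.690e-08 m)
Δp_min = 1.960e-27 kg·m/s

A wave packet cannot have both a well-defined position and well-defined momentum.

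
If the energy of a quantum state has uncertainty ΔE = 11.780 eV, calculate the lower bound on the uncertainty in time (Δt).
27.938 as

Using the energy-time uncertainty principle:
ΔEΔt ≥ ℏ/2

The minimum uncertainty in time is:
Δt_min = ℏ/(2ΔE)
Δt_min = (1.055e-34 J·s) / (2 × 1.887e-18 J)
Δt_min = 2.794e-17 s = 27.938 as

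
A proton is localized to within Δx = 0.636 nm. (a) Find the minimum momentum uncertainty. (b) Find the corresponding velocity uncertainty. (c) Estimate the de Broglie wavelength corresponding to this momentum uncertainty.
(a) Δp_min = 8.291 × 10^-26 kg·m/s
(b) Δv_min = 49.567 m/s
(c) λ_dB = 7.992 nm

Step-by-step:

(a) From the uncertainty principle:
Δp_min = ℏ/(2Δx) = (1.055e-34 J·s)/(2 × 6.360e-10 m) = 8.291e-26 kg·m/s

(b) The velocity uncertainty:
Δv = Δp/m = (8.291e-26 kg·m/s)/(1.673e-27 kg) = 4.957e+01 m/s = 49.567 m/s

(c) The de Broglie wavelength for this momentum:
λ = h/p = (6.626e-34 J·s)/(8.291e-26 kg·m/s) = 7.992e-09 m = 7.992 nm

Note: The de Broglie wavelength is comparable to the localization size, as expected from wave-particle duality.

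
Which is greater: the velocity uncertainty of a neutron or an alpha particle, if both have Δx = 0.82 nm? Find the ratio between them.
The neutron has the larger minimum velocity uncertainty, by a ratio of 4.0.

For both particles, Δp_min = ℏ/(2Δx) = 6.430e-26 kg·m/s (same for both).

The velocity uncertainty is Δv = Δp/m:
- neutron: Δv = 6.430e-26 / 1.675e-27 = 3.839e+01 m/s = 38.392 m/s
- alpha particle: Δv = 6.430e-26 / 6.645e-27 = 9.677e+00 m/s = 9.677 m/s

Ratio: 3.839e+01 / 9.677e+00 = 4.0

The lighter particle has larger velocity uncertainty because Δv ∝ 1/m.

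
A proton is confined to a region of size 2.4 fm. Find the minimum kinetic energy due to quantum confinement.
900.599 keV

Using the uncertainty principle:

1. Position uncertainty: Δx ≈ 2.400e-15 m
2. Minimum momentum uncertainty: Δp = ℏ/(2Δx) = 2.197e-20 kg·m/s
3. Minimum kinetic energy:
   KE = (Δp)²/(2m) = (2.197e-20)²/(2 × 1.673e-27 kg)
   KE = 1.443e-13 J = 900.599 keV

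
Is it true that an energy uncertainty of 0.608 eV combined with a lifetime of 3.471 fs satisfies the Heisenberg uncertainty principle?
Yes, it satisfies the uncertainty relation.

Calculate the product ΔEΔt:
ΔE = 0.608 eV = 9.741e-20 J
ΔEΔt = (9.741e-20 J) × (3.471e-15 s)
ΔEΔt = 3.381e-34 J·s

Compare to the minimum allowed value ℏ/2:
ℏ/2 = 5.273e-35 J·s

Since ΔEΔt = 3.381e-34 J·s ≥ 5.273e-35 J·s = ℏ/2,
this satisfies the uncertainty relation.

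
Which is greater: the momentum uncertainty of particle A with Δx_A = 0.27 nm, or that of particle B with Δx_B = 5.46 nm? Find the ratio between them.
Particle A has the larger minimum momentum uncertainty, by a factor of 20.22.

For each particle, the minimum momentum uncertainty is Δp_min = ℏ/(2Δx):

Particle A: Δp_A = ℏ/(2×2.700e-10 m) = 1.953e-25 kg·m/s
Particle B: Δp_B = ℏ/(2×5.460e-09 m) = 9.657e-27 kg·m/s

Ratio: Δp_A/Δp_B = 20.22

Since Δp_min ∝ 1/Δx, the particle with smaller position uncertainty (A) has larger momentum uncertainty.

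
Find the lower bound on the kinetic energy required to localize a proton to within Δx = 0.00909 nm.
62.781 meV

Localizing a particle requires giving it sufficient momentum uncertainty:

1. From uncertainty principle: Δp ≥ ℏ/(2Δx)
   Δp_min = (1.055e-34 J·s) / (2 × 9.090e-12 m)
   Δp_min = 5.801e-24 kg·m/s

2. This momentum uncertainty corresponds to kinetic energy:
   KE ≈ (Δp)²/(2m) = (5.801e-24)²/(2 × 1.673e-27 kg)
   KE = 1.006e-20 J = 62.781 meV

Tighter localization requires more energy.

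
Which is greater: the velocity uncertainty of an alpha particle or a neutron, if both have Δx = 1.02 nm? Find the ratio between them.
The neutron has the larger minimum velocity uncertainty, by a ratio of 4.0.

For both particles, Δp_min = ℏ/(2Δx) = 5.169e-26 kg·m/s (same for both).

The velocity uncertainty is Δv = Δp/m:
- alpha particle: Δv = 5.169e-26 / 6.645e-27 = 7.780e+00 m/s = 7.780 m/s
- neutron: Δv = 5.169e-26 / 1.675e-27 = 3.086e+01 m/s = 30.864 m/s

Ratio: 3.086e+01 / 7.780e+00 = 4.0

The lighter particle has larger velocity uncertainty because Δv ∝ 1/m.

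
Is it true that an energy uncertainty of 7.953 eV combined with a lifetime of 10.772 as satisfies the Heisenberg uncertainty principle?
No, it violates the uncertainty relation.

Calculate the product ΔEΔt:
ΔE = 7.953 eV = 1.274e-18 J
ΔEΔt = (1.274e-18 J) × (1.077e-17 s)
ΔEΔt = 1.373e-35 J·s

Compare to the minimum allowed value ℏ/2:
ℏ/2 = 5.273e-35 J·s

Since ΔEΔt = 1.373e-35 J·s < 5.273e-35 J·s = ℏ/2,
this violates the uncertainty relation.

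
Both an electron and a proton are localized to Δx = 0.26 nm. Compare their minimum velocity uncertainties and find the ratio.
The electron has the larger minimum velocity uncertainty, by a ratio of 1836.2.

For both particles, Δp_min = ℏ/(2Δx) = 2.028e-25 kg·m/s (same for both).

The velocity uncertainty is Δv = Δp/m:
- electron: Δv = 2.028e-25 / 9.109e-31 = 2.226e+05 m/s = 222.630 km/s
- proton: Δv = 2.028e-25 / 1.673e-27 = 1.212e+02 m/s = 121.248 m/s

Ratio: 2.226e+05 / 1.212e+02 = 1836.2

The lighter particle has larger velocity uncertainty because Δv ∝ 1/m.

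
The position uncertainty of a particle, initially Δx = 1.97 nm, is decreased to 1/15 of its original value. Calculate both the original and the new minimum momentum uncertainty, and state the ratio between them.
Original Δp_min = 2.677 × 10^-26 kg·m/s; new Δp'_min = 4.015 × 10^-25 kg·m/s; ratio Δp'_min/Δp_min = 15.

From the uncertainty principle ΔxΔp ≥ ℏ/2, the minimum momentum uncertainty is Δp_min = ℏ/(2Δx).

Original (Δx = 1.97 nm = 1.970e-09 m):
Δp_min = (1.055e-34 J·s)/(2 × 1.970e-09 m) = 2.677e-26 kg·m/s

When Δx → (1/15)Δx:
Δp'_min = ℏ/(2 × (1/15)Δx) = 15 × ℏ/(2Δx) = 15 × Δp_min
Δp'_min = 15 × 2.677e-26 kg·m/s = 4.015e-25 kg·m/s

Since Δp_min ∝ 1/Δx, when Δx is decreased to 1/15 of its original value, Δp_min increases to 15 times its original value.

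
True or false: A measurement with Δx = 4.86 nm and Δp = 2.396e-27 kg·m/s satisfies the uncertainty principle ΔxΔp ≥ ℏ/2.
No, it violates the uncertainty principle (impossible measurement).

Calculate the product ΔxΔp:
ΔxΔp = (4.860e-09 m) × (2.396e-27 kg·m/s)
ΔxΔp = 1.164e-35 J·s

Compare to the minimum allowed value ℏ/2:
ℏ/2 = 5.273e-35 J·s

Since ΔxΔp = 1.164e-35 J·s < 5.273e-35 J·s = ℏ/2,
the measurement violates the uncertainty principle.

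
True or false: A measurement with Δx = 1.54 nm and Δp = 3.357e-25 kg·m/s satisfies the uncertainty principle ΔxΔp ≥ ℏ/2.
Yes, it satisfies the uncertainty principle.

Calculate the product ΔxΔp:
ΔxΔp = (1.540e-09 m) × (3.357e-25 kg·m/s)
ΔxΔp = 5.170e-34 J·s

Compare to the minimum allowed value ℏ/2:
ℏ/2 = 5.273e-35 J·s

Since ΔxΔp = 5.170e-34 J·s ≥ 5.273e-35 J·s = ℏ/2,
the measurement satisfies the uncertainty principle.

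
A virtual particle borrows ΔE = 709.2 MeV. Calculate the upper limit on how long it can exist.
4.641 × 10^-25 s

Using the energy-time uncertainty principle:
ΔEΔt ≥ ℏ/2

For a virtual particle borrowing energy ΔE, the maximum lifetime is:
Δt_max = ℏ/(2ΔE)

Converting energy:
ΔE = 709.2 MeV = 1.136e-10 J

Δt_max = (1.055e-34 J·s) / (2 × 1.136e-10 J)
Δt_max = 4.641e-25 s = 4.641 × 10^-25 s

Virtual particles with higher borrowed energy exist for shorter times.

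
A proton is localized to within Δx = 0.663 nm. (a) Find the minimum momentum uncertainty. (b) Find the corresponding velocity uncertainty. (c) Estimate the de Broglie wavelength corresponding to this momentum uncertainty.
(a) Δp_min = 7.953 × 10^-26 kg·m/s
(b) Δv_min = 47.548 m/s
(c) λ_dB = 8.332 nm

Step-by-step:

(a) From the uncertainty principle:
Δp_min = ℏ/(2Δx) = (1.055e-34 J·s)/(2 × 6.630e-10 m) = 7.953e-26 kg·m/s

(b) The velocity uncertainty:
Δv = Δp/m = (7.953e-26 kg·m/s)/(1.673e-27 kg) = 4.755e+01 m/s = 47.548 m/s

(c) The de Broglie wavelength for this momentum:
λ = h/p = (6.626e-34 J·s)/(7.953e-26 kg·m/s) = 8.332e-09 m = 8.332 nm

Note: The de Broglie wavelength is comparable to the localization size, as expected from wave-particle duality.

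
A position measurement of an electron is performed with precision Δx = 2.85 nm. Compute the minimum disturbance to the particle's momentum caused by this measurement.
1.850 × 10^-26 kg·m/s

The uncertainty principle implies that measuring position disturbs momentum:
ΔxΔp ≥ ℏ/2

When we measure position with precision Δx, we necessarily introduce a momentum uncertainty:
Δp ≥ ℏ/(2Δx)
Δp_min = (1.055e-34 J·s) / (2 × 2.850e-09 m)
Δp_min = 1.850e-26 kg·m/s

The more precisely we measure position, the greater the momentum disturbance.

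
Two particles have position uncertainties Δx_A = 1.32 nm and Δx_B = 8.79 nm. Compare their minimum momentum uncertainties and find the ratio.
Particle A has the larger minimum momentum uncertainty, by a factor of 6.66.

For each particle, the minimum momentum uncertainty is Δp_min = ℏ/(2Δx):

Particle A: Δp_A = ℏ/(2×1.320e-09 m) = 3.995e-26 kg·m/s
Particle B: Δp_B = ℏ/(2×8.790e-09 m) = 5.999e-27 kg·m/s

Ratio: Δp_A/Δp_B = 6.66

Since Δp_min ∝ 1/Δx, the particle with smaller position uncertainty (A) has larger momentum uncertainty.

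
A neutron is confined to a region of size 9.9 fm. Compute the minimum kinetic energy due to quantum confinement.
52.855 keV

Using the uncertainty principle:

1. Position uncertainty: Δx ≈ 9.900e-15 m
2. Minimum momentum uncertainty: Δp = ℏ/(2Δx) = 5.326e-21 kg·m/s
3. Minimum kinetic energy:
   KE = (Δp)²/(2m) = (5.326e-21)²/(2 × 1.675e-27 kg)
   KE = 8.468e-15 J = 52.855 keV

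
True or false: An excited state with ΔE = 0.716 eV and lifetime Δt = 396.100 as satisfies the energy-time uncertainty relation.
No, it violates the uncertainty relation.

Calculate the product ΔEΔt:
ΔE = 0.716 eV = 1.147e-19 J
ΔEΔt = (1.147e-19 J) × (3.961e-16 s)
ΔEΔt = 4.544e-35 J·s

Compare to the minimum allowed value ℏ/2:
ℏ/2 = 5.273e-35 J·s

Since ΔEΔt = 4.544e-35 J·s < 5.273e-35 J·s = ℏ/2,
this violates the uncertainty relation.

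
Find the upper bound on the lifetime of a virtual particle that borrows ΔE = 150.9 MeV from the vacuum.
2.181 ys

Using the energy-time uncertainty principle:
ΔEΔt ≥ ℏ/2

For a virtual particle borrowing energy ΔE, the maximum lifetime is:
Δt_max = ℏ/(2ΔE)

Converting energy:
ΔE = 150.9 MeV = 2.418e-11 J

Δt_max = (1.055e-34 J·s) / (2 × 2.418e-11 J)
Δt_max = 2.181e-24 s = 2.181 ys

Virtual particles with higher borrowed energy exist for shorter times.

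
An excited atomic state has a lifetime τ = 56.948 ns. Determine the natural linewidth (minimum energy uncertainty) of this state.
5.779 neV

Using the energy-time uncertainty principle:
ΔEΔt ≥ ℏ/2

The lifetime τ represents the time uncertainty Δt.
The natural linewidth (minimum energy uncertainty) is:

ΔE = ℏ/(2τ)
ΔE = (1.055e-34 J·s) / (2 × 5.695e-08 s)
ΔE = 9.259e-28 J = 5.779 neV

This natural linewidth limits the precision of spectroscopic measurements.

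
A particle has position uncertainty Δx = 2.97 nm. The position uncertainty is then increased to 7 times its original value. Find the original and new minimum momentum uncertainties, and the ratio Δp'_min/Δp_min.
Original Δp_min = 1.775 × 10^-26 kg·m/s; new Δp'_min = 2.536 × 10^-27 kg·m/s; ratio Δp'_min/Δp_min = 1/7.

From the uncertainty principle ΔxΔp ≥ ℏ/2, the minimum momentum uncertainty is Δp_min = ℏ/(2Δx).

Original (Δx = 2.97 nm = 2.970e-09 m):
Δp_min = (1.055e-34 J·s)/(2 × 2.970e-09 m) = 1.775e-26 kg·m/s

When Δx → 7Δx:
Δp'_min = ℏ/(2 × 7Δx) = (1/7) × ℏ/(2Δx) = (1/7) × Δp_min
Δp'_min = 1/7 × 1.775e-26 kg·m/s = 2.536e-27 kg·m/s

Since Δp_min ∝ 1/Δx, when Δx is increased to 7 times its original value, Δp_min decreases to 1/7 of its original value.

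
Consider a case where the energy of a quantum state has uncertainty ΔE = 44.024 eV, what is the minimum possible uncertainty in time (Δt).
7.476 as

Using the energy-time uncertainty principle:
ΔEΔt ≥ ℏ/2

The minimum uncertainty in time is:
Δt_min = ℏ/(2ΔE)
Δt_min = (1.055e-34 J·s) / (2 × 7.053e-18 J)
Δt_min = 7.476e-18 s = 7.476 as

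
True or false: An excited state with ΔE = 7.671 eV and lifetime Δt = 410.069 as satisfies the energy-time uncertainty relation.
Yes, it satisfies the uncertainty relation.

Calculate the product ΔEΔt:
ΔE = 7.671 eV = 1.229e-18 J
ΔEΔt = (1.229e-18 J) × (4.101e-16 s)
ΔEΔt = 5.040e-34 J·s

Compare to the minimum allowed value ℏ/2:
ℏ/2 = 5.273e-35 J·s

Since ΔEΔt = 5.040e-34 J·s ≥ 5.273e-35 J·s = ℏ/2,
this satisfies the uncertainty relation.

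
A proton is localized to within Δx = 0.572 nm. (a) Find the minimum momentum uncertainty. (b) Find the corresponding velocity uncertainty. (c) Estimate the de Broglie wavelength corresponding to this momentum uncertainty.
(a) Δp_min = 9.218 × 10^-26 kg·m/s
(b) Δv_min = 55.113 m/s
(c) λ_dB = 7.188 nm

Step-by-step:

(a) From the uncertainty principle:
Δp_min = ℏ/(2Δx) = (1.055e-34 J·s)/(2 × 5.720e-10 m) = 9.218e-26 kg·m/s

(b) The velocity uncertainty:
Δv = Δp/m = (9.218e-26 kg·m/s)/(1.673e-27 kg) = 5.511e+01 m/s = 55.113 m/s

(c) The de Broglie wavelength for this momentum:
λ = h/p = (6.626e-34 J·s)/(9.218e-26 kg·m/s) = 7.188e-09 m = 7.188 nm

Note: The de Broglie wavelength is comparable to the localization size, as expected from wave-particle duality.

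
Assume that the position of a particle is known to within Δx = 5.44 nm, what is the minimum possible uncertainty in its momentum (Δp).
9.693 × 10^-27 kg·m/s

Using the Heisenberg uncertainty principle:
ΔxΔp ≥ ℏ/2

The minimum uncertainty in momentum is:
Δp_min = ℏ/(2Δx)
Δp_min = (1.055e-34 J·s) / (2 × 5.440e-09 m)
Δp_min = 9.693e-27 kg·m/s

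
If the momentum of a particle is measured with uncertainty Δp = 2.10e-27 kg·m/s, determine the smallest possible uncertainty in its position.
25.109 nm

Using the Heisenberg uncertainty principle:
ΔxΔp ≥ ℏ/2

The minimum uncertainty in position is:
Δx_min = ℏ/(2Δp)
Δx_min = (1.055e-34 J·s) / (2 × 2.100e-27 kg·m/s)
Δx_min = 2.511e-08 m = 25.109 nm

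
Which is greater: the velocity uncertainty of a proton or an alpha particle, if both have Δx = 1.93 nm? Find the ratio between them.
The proton has the larger minimum velocity uncertainty, by a ratio of 4.0.

For both particles, Δp_min = ℏ/(2Δx) = 2.732e-26 kg·m/s (same for both).

The velocity uncertainty is Δv = Δp/m:
- proton: Δv = 2.732e-26 / 1.673e-27 = 1.633e+01 m/s = 16.334 m/s
- alpha particle: Δv = 2.732e-26 / 6.645e-27 = 4.112e+00 m/s = 4.112 m/s

Ratio: 1.633e+01 / 4.112e+00 = 4.0

The lighter particle has larger velocity uncertainty because Δv ∝ 1/m.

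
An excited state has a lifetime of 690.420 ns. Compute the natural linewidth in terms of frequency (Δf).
115.260 kHz

Using the energy-time uncertainty principle and E = hf:
ΔEΔt ≥ ℏ/2
hΔf·Δt ≥ ℏ/2

The minimum frequency uncertainty is:
Δf = ℏ/(2hτ) = 1/(4πτ)
Δf = 1/(4π × 6.904e-07 s)
Δf = 1.153e+05 Hz = 115.260 kHz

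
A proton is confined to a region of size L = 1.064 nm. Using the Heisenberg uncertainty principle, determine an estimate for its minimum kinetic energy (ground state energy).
4.582 μeV

Using the uncertainty principle to estimate ground state energy:

1. The position uncertainty is approximately the confinement size:
   Δx ≈ L = 1.064e-09 m

2. From ΔxΔp ≥ ℏ/2, the minimum momentum uncertainty is:
   Δp ≈ ℏ/(2L) = 4.956e-26 kg·m/s

3. The kinetic energy is approximately:
   KE ≈ (Δp)²/(2m) = (4.956e-26)²/(2 × 1.673e-27 kg)
   KE ≈ 7.341e-25 J = 4.582 μeV

This is an order-of-magnitude estimate of the ground state energy.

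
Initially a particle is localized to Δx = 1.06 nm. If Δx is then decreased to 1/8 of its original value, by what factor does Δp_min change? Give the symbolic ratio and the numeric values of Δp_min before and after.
Original Δp_min = 4.974 × 10^-26 kg·m/s; new Δp'_min = 3.980 × 10^-25 kg·m/s; ratio Δp'_min/Δp_min = 8.

From the uncertainty principle ΔxΔp ≥ ℏ/2, the minimum momentum uncertainty is Δp_min = ℏ/(2Δx).

Original (Δx = 1.06 nm = 1.060e-09 m):
Δp_min = (1.055e-34 J·s)/(2 × 1.060e-09 m) = 4.974e-26 kg·m/s

When Δx → (1/8)Δx:
Δp'_min = ℏ/(2 × (1/8)Δx) = 8 × ℏ/(2Δx) = 8 × Δp_min
Δp'_min = 8 × 4.974e-26 kg·m/s = 3.980e-25 kg·m/s

Since Δp_min ∝ 1/Δx, when Δx is decreased to 1/8 of its original value, Δp_min increases to 8 times its original value.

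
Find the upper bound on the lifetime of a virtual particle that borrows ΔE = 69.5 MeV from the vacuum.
4.735 ys

Using the energy-time uncertainty principle:
ΔEΔt ≥ ℏ/2

For a virtual particle borrowing energy ΔE, the maximum lifetime is:
Δt_max = ℏ/(2ΔE)

Converting energy:
ΔE = 69.5 MeV = 1.114e-11 J

Δt_max = (1.055e-34 J·s) / (2 × 1.114e-11 J)
Δt_max = 4.735e-24 s = 4.735 ys

Virtual particles with higher borrowed energy exist for shorter times.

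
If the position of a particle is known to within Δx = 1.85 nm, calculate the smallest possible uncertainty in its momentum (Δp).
2.850 × 10^-26 kg·m/s

Using the Heisenberg uncertainty principle:
ΔxΔp ≥ ℏ/2

The minimum uncertainty in momentum is:
Δp_min = ℏ/(2Δx)
Δp_min = (1.055e-34 J·s) / (2 × 1.850e-09 m)
Δp_min = 2.850e-26 kg·m/s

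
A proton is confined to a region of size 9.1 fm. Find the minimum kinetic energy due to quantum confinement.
62.643 keV

Using the uncertainty principle:

1. Position uncertainty: Δx ≈ 9.100e-15 m
2. Minimum momentum uncertainty: Δp = ℏ/(2Δx) = 5.794e-21 kg·m/s
3. Minimum kinetic energy:
   KE = (Δp)²/(2m) = (5.794e-21)²/(2 × 1.673e-27 kg)
   KE = 1.004e-14 J = 62.643 keV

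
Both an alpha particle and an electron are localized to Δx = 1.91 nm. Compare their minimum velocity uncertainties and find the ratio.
The electron has the larger minimum velocity uncertainty, by a ratio of 7294.3.

For both particles, Δp_min = ℏ/(2Δx) = 2.761e-26 kg·m/s (same for both).

The velocity uncertainty is Δv = Δp/m:
- alpha particle: Δv = 2.761e-26 / 6.645e-27 = 4.155e+00 m/s = 4.155 m/s
- electron: Δv = 2.761e-26 / 9.109e-31 = 3.031e+04 m/s = 30.306 km/s

Ratio: 3.031e+04 / 4.155e+00 = 7294.3

The lighter particle has larger velocity uncertainty because Δv ∝ 1/m.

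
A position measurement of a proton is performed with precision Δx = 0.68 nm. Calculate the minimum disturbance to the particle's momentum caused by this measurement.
7.754 × 10^-26 kg·m/s

The uncertainty principle implies that measuring position disturbs momentum:
ΔxΔp ≥ ℏ/2

When we measure position with precision Δx, we necessarily introduce a momentum uncertainty:
Δp ≥ ℏ/(2Δx)
Δp_min = (1.055e-34 J·s) / (2 × 6.800e-10 m)
Δp_min = 7.754e-26 kg·m/s

The more precisely we measure position, the greater the momentum disturbance.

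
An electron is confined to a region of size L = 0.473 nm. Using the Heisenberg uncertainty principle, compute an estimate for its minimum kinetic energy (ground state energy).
42.574 meV

Using the uncertainty principle to estimate ground state energy:

1. The position uncertainty is approximately the confinement size:
   Δx ≈ L = 4.730e-10 m

2. From ΔxΔp ≥ ℏ/2, the minimum momentum uncertainty is:
   Δp ≈ ℏ/(2L) = 1.115e-25 kg·m/s

3. The kinetic energy is approximately:
   KE ≈ (Δp)²/(2m) = (1.115e-25)²/(2 × 9.109e-31 kg)
   KE ≈ 6.821e-21 J = 42.574 meV

This is an order-of-magnitude estimate of the ground state energy.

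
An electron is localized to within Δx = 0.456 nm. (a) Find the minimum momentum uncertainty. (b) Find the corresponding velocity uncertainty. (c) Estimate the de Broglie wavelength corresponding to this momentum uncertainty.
(a) Δp_min = 1.156 × 10^-25 kg·m/s
(b) Δv_min = 126.938 km/s
(c) λ_dB = 5.730 nm

Step-by-step:

(a) From the uncertainty principle:
Δp_min = ℏ/(2Δx) = (1.055e-34 J·s)/(2 × 4.560e-10 m) = 1.156e-25 kg·m/s

(b) The velocity uncertainty:
Δv = Δp/m = (1.156e-25 kg·m/s)/(9.109e-31 kg) = 1.269e+05 m/s = 126.938 km/s

(c) The de Broglie wavelength for this momentum:
λ = h/p = (6.626e-34 J·s)/(1.156e-25 kg·m/s) = 5.730e-09 m = 5.730 nm

Note: The de Broglie wavelength is comparable to the localization size, as expected from wave-particle duality.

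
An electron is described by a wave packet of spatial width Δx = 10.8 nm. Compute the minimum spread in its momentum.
4.882 × 10^-27 kg·m/s

For a wave packet, the spatial width Δx and momentum spread Δp are related by the uncertainty principle:
ΔxΔp ≥ ℏ/2

The minimum momentum spread is:
Δp_min = ℏ/(2Δx)
Δp_min = (1.055e-34 J·s) / (2 × 1.080e-08 m)
Δp_min = 4.882e-27 kg·m/s

A wave packet cannot have both a well-defined position and well-defined momentum.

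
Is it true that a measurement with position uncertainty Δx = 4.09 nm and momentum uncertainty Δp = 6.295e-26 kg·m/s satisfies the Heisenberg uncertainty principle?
Yes, it satisfies the uncertainty principle.

Calculate the product ΔxΔp:
ΔxΔp = (4.090e-09 m) × (6.295e-26 kg·m/s)
ΔxΔp = 2.575e-34 J·s

Compare to the minimum allowed value ℏ/2:
ℏ/2 = 5.273e-35 J·s

Since ΔxΔp = 2.575e-34 J·s ≥ 5.273e-35 J·s = ℏ/2,
the measurement satisfies the uncertainty principle.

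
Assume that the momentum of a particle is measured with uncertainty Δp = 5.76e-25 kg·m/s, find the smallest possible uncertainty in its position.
91.543 pm

Using the Heisenberg uncertainty principle:
ΔxΔp ≥ ℏ/2

The minimum uncertainty in position is:
Δx_min = ℏ/(2Δp)
Δx_min = (1.055e-34 J·s) / (2 × 5.760e-25 kg·m/s)
Δx_min = 9.154e-11 m = 91.543 pm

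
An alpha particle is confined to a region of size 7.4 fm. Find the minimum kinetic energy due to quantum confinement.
23.846 keV

Using the uncertainty principle:

1. Position uncertainty: Δx ≈ 7.400e-15 m
2. Minimum momentum uncertainty: Δp = ℏ/(2Δx) = 7.125e-21 kg·m/s
3. Minimum kinetic energy:
   KE = (Δp)²/(2m) = (7.125e-21)²/(2 × 6.645e-27 kg)
   KE = 3.821e-15 J = 23.846 keV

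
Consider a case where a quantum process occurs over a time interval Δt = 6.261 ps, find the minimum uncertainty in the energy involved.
52.564 μeV

Using the energy-time uncertainty principle:
ΔEΔt ≥ ℏ/2

The minimum uncertainty in energy is:
ΔE_min = ℏ/(2Δt)
ΔE_min = (1.055e-34 J·s) / (2 × 6.261e-12 s)
ΔE_min = 8.422e-24 J = 52.564 μeV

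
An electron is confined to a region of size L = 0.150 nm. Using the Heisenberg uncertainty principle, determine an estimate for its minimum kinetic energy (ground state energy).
423.331 meV

Using the uncertainty principle to estimate ground state energy:

1. The position uncertainty is approximately the confinement size:
   Δx ≈ L = 1.500e-10 m

2. From ΔxΔp ≥ ℏ/2, the minimum momentum uncertainty is:
   Δp ≈ ℏ/(2L) = 3.515e-25 kg·m/s

3. The kinetic energy is approximately:
   KE ≈ (Δp)²/(2m) = (3.515e-25)²/(2 × 9.109e-31 kg)
   KE ≈ 6.783e-20 J = 423.331 meV

This is an order-of-magnitude estimate of the ground state energy.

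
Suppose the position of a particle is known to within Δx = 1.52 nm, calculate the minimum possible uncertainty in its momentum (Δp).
3.469 × 10^-26 kg·m/s

Using the Heisenberg uncertainty principle:
ΔxΔp ≥ ℏ/2

The minimum uncertainty in momentum is:
Δp_min = ℏ/(2Δx)
Δp_min = (1.055e-34 J·s) / (2 × 1.520e-09 m)
Δp_min = 3.469e-26 kg·m/s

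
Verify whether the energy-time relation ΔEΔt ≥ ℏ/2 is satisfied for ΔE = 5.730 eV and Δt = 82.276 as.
Yes, it satisfies the uncertainty relation.

Calculate the product ΔEΔt:
ΔE = 5.730 eV = 9.180e-19 J
ΔEΔt = (9.180e-19 J) × (8.228e-17 s)
ΔEΔt = 7.553e-35 J·s

Compare to the minimum allowed value ℏ/2:
ℏ/2 = 5.273e-35 J·s

Since ΔEΔt = 7.553e-35 J·s ≥ 5.273e-35 J·s = ℏ/2,
this satisfies the uncertainty relation.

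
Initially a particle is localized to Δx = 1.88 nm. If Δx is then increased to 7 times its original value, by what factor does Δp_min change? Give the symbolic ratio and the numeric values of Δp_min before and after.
Original Δp_min = 2.805 × 10^-26 kg·m/s; new Δp'_min = 4.007 × 10^-27 kg·m/s; ratio Δp'_min/Δp_min = 1/7.

From the uncertainty principle ΔxΔp ≥ ℏ/2, the minimum momentum uncertainty is Δp_min = ℏ/(2Δx).

Original (Δx = 1.88 nm = 1.880e-09 m):
Δp_min = (1.055e-34 J·s)/(2 × 1.880e-09 m) = 2.805e-26 kg·m/s

When Δx → 7Δx:
Δp'_min = ℏ/(2 × 7Δx) = (1/7) × ℏ/(2Δx) = (1/7) × Δp_min
Δp'_min = 1/7 × 2.805e-26 kg·m/s = 4.007e-27 kg·m/s

Since Δp_min ∝ 1/Δx, when Δx is increased to 7 times its original value, Δp_min decreases to 1/7 of its original value.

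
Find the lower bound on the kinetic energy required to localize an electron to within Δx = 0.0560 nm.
3.037 eV

Localizing a particle requires giving it sufficient momentum uncertainty:

1. From uncertainty principle: Δp ≥ ℏ/(2Δx)
   Δp_min = (1.055e-34 J·s) / (2 × 5.600e-11 m)
   Δp_min = 9.416e-25 kg·m/s

2. This momentum uncertainty corresponds to kinetic energy:
   KE ≈ (Δp)²/(2m) = (9.416e-25)²/(2 × 9.109e-31 kg)
   KE = 4.866e-19 J = 3.037 eV

Tighter localization requires more energy.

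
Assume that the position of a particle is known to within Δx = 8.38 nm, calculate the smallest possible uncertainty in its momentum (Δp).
6.292 × 10^-27 kg·m/s

Using the Heisenberg uncertainty principle:
ΔxΔp ≥ ℏ/2

The minimum uncertainty in momentum is:
Δp_min = ℏ/(2Δx)
Δp_min = (1.055e-34 J·s) / (2 × 8.380e-09 m)
Δp_min = 6.292e-27 kg·m/s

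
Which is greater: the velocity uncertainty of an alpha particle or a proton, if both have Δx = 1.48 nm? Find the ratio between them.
The proton has the larger minimum velocity uncertainty, by a ratio of 4.0.

For both particles, Δp_min = ℏ/(2Δx) = 3.563e-26 kg·m/s (same for both).

The velocity uncertainty is Δv = Δp/m:
- alpha particle: Δv = 3.563e-26 / 6.645e-27 = 5.362e+00 m/s = 5.362 m/s
- proton: Δv = 3.563e-26 / 1.673e-27 = 2.130e+01 m/s = 21.300 m/s

Ratio: 2.130e+01 / 5.362e+00 = 4.0

The lighter particle has larger velocity uncertainty because Δv ∝ 1/m.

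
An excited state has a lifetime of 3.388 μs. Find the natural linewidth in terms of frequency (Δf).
23.488 kHz

Using the energy-time uncertainty principle and E = hf:
ΔEΔt ≥ ℏ/2
hΔf·Δt ≥ ℏ/2

The minimum frequency uncertainty is:
Δf = ℏ/(2hτ) = 1/(4πτ)
Δf = 1/(4π × 3.388e-06 s)
Δf = 2.349e+04 Hz = 23.488 kHz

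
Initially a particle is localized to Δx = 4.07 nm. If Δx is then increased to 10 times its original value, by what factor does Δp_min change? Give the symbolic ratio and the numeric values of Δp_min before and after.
Original Δp_min = 1.296 × 10^-26 kg·m/s; new Δp'_min = 1.296 × 10^-27 kg·m/s; ratio Δp'_min/Δp_min = 1/10.

From the uncertainty principle ΔxΔp ≥ ℏ/2, the minimum momentum uncertainty is Δp_min = ℏ/(2Δx).

Original (Δx = 4.07 nm = 4.070e-09 m):
Δp_min = (1.055e-34 J·s)/(2 × 4.070e-09 m) = 1.296e-26 kg·m/s

When Δx → 10Δx:
Δp'_min = ℏ/(2 × 10Δx) = (1/10) × ℏ/(2Δx) = (1/10) × Δp_min
Δp'_min = 1/10 × 1.296e-26 kg·m/s = 1.296e-27 kg·m/s

Since Δp_min ∝ 1/Δx, when Δx is increased to 10 times its original value, Δp_min decreases to 1/10 of its original value.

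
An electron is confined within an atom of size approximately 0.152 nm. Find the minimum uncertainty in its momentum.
3.469 × 10^-25 kg·m/s

Using the Heisenberg uncertainty principle:
ΔxΔp ≥ ℏ/2

With Δx ≈ L = 1.520e-10 m (the confinement size):
Δp_min = ℏ/(2Δx)
Δp_min = (1.055e-34 J·s) / (2 × 1.520e-10 m)
Δp_min = 3.469e-25 kg·m/s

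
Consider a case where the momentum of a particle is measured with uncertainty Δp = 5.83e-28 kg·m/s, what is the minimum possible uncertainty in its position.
90.444 nm

Using the Heisenberg uncertainty principle:
ΔxΔp ≥ ℏ/2

The minimum uncertainty in position is:
Δx_min = ℏ/(2Δp)
Δx_min = (1.055e-34 J·s) / (2 × 5.830e-28 kg·m/s)
Δx_min = 9.044e-08 m = 90.444 nm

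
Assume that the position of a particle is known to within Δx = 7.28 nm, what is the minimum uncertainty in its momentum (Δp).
7.243 × 10^-27 kg·m/s

Using the Heisenberg uncertainty principle:
ΔxΔp ≥ ℏ/2

The minimum uncertainty in momentum is:
Δp_min = ℏ/(2Δx)
Δp_min = (1.055e-34 J·s) / (2 × 7.280e-09 m)
Δp_min = 7.243e-27 kg·m/s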